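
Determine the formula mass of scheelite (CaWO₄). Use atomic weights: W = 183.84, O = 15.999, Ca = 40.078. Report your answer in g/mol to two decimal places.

287.91 g/mol

Ca: 1 × 40.078 = 40.0780
W: 1 × 183.84 = 183.8400
O: 4 × 15.999 = 63.9960
Summing the contributions gives the formula mass.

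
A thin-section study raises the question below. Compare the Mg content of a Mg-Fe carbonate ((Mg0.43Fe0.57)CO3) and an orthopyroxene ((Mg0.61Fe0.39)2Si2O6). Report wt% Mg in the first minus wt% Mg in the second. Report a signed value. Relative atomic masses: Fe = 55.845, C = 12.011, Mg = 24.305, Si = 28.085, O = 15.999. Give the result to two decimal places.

-2.94 percentage points

First mineral: 10.451 g Mg in 102.291 g formula = 10.22 wt% Mg.
Second mineral: 29.652 g Mg in 225.375 g formula = 13.16 wt% Mg.
10.22% − 13.16% gives a difference of -2.94 percentage points.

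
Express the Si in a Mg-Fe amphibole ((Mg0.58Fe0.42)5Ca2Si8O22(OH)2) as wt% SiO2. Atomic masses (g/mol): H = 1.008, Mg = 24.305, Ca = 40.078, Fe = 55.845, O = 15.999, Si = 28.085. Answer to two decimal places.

Formula mass = 878.587 g/mol.
8 Si → 8.0000 mol SiO2 per formula unit; M(SiO2) = 60.083, so SiO2 mass = 480.664 g.
480.664/878.587 × 100 = 54.71 wt%.

54.71 wt%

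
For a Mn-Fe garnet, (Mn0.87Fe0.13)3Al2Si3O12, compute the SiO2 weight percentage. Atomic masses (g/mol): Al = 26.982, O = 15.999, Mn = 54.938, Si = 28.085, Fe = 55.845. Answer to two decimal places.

36.39 wt%

M((Mn0.87Fe0.13)3Al2Si3O12) = 495.375 g/mol; M(SiO2) = 60.083 g/mol.
Moles SiO2 per formula unit = 3 Si ÷ 1 = 3.0000.
SiO2 fraction = (3.0000 × 60.083) / 495.375 = 180.249/495.375 = 0.3639.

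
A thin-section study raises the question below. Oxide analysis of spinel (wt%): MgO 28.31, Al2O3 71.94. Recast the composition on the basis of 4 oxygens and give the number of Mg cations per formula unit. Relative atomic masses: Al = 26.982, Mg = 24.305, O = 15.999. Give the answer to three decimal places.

MgO: 28.31/40.304 = 0.70241 mol → 0.70241 mol Mg, 0.70241 mol O.
Al2O3: 71.94/101.961 = 0.70556 mol → 1.41112 mol Al, 2.11668 mol O.
Total oxygen = 2.81909 mol. Normalization factor = 4/2.81909 = 1.41890.
Mg per 4 O = 0.70241 × 1.41890 = 0.997.

0.997 Mg apfu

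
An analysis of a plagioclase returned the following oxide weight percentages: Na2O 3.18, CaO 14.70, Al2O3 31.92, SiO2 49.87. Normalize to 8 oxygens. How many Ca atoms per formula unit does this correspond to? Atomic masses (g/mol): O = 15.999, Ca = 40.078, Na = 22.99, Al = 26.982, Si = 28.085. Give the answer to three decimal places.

Na2O: 3.18/61.979 = 0.05131 mol → 0.10262 mol Na, 0.05131 mol O.
CaO: 14.70/56.077 = 0.26214 mol → 0.26214 mol Ca, 0.26214 mol O.
Al2O3: 31.92/101.961 = 0.31306 mol → 0.62612 mol Al, 0.93918 mol O.
SiO2: 49.87/60.083 = 0.83002 mol → 0.83002 mol Si, 1.66004 mol O.
Total oxygen = 2.91267 mol. Normalization factor = 8/2.91267 = 2.74662.
Ca per 8 O = 0.26214 × 2.74662 = 0.720.

0.720 Ca apfu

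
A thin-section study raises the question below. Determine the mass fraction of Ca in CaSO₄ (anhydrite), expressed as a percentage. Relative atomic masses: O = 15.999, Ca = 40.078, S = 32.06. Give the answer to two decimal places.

29.44 wt%

Molar mass of CaSO₄: 1*40.078 + 1*32.06 + 4*15.999 = 136.134 g/mol.
Mass of Ca per formula unit: 1 × 40.078 = 40.078 g.
Weight fraction Ca = 40.078 / 136.134 = 0.2944.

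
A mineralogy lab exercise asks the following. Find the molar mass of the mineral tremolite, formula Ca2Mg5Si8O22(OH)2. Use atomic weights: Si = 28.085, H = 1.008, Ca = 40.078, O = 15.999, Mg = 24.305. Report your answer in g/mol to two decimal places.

M = 2(40.078) + 5(24.305) + 8(28.085) + 24(15.999) + 2(1.008)

812.35 g/mol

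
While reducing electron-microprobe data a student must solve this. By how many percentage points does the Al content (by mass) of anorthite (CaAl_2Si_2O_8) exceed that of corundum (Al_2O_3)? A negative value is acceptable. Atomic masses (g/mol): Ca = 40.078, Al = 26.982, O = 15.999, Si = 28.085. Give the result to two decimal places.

First mineral: 53.964 g Al in 278.204 g formula = 19.40 wt% Al.
Second mineral: 53.964 g Al in 101.961 g formula = 52.93 wt% Al.
19.40% − 52.93% gives a difference of -33.53 percentage points.

-33.53 percentage points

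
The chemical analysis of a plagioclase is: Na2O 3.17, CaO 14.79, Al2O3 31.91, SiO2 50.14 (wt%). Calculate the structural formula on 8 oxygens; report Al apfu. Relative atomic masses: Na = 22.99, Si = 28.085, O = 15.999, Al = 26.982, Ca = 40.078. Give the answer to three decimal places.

1.713 Al apfu

Na2O (M=61.979): mol = 0.05115; Na = 0.10230, O = 0.05115.
CaO (M=56.077): mol = 0.26374; Ca = 0.26374, O = 0.26374.
Al2O3 (M=101.961): mol = 0.31296; Al = 0.62592, O = 0.93888.
SiO2 (M=60.083): mol = 0.83451; Si = 0.83451, O = 1.66902.
ΣO = 2.92279; factor = 8/ΣO = 2.73711.
Al apfu = 0.62592 × 2.73711 = 1.713.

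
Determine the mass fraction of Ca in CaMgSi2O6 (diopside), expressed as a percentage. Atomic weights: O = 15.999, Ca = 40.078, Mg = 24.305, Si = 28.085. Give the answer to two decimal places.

M(CaMgSi2O6) = 216.547 g/mol.
Ca contributes 1 × 40.078 = 40.078 g per mole.
40.078/216.547 = 0.1851 → 18.51%.

18.51 mass %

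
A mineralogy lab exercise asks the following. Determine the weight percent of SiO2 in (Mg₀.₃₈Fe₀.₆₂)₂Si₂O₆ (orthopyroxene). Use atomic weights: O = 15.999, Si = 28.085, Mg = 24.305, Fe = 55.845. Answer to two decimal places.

Formula mass = 239.884 g/mol.
2 Si → 2.0000 mol SiO2 per formula unit; M(SiO2) = 60.083, so SiO2 mass = 120.166 g.
120.166/239.884 × 100 = 50.09 wt%.

50.09 wt%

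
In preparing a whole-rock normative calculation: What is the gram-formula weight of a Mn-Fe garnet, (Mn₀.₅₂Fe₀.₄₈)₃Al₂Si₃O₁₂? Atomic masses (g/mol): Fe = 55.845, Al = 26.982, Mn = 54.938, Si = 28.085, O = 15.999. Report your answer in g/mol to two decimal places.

M = 1.56*54.938 + 1.44*55.845 + 2*26.982 + 3*28.085 + 12*15.999

496.33 g/mol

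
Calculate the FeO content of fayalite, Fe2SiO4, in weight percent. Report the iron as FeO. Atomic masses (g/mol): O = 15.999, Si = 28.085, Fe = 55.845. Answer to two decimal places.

70.51 wt%

M(Fe2SiO4) = 203.771 g/mol; M(FeO) = 71.844 g/mol.
Moles FeO per formula unit = 2 Fe ÷ 1 = 2.0000.
FeO fraction = (2.0000 × 71.844) / 203.771 = 143.688/203.771 = 0.7051.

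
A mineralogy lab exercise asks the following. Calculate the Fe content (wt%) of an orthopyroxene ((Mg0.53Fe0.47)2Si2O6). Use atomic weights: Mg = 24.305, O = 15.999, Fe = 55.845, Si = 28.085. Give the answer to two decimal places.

Formula mass = 1.06*24.305 + 0.94*55.845 + 2*28.085 + 6*15.999 = 230.422 g/mol, of which 52.494 g is Fe.
So Fe makes up 52.494/230.422 = 0.2278 of the mass, i.e. 22.78%.

22.78 wt%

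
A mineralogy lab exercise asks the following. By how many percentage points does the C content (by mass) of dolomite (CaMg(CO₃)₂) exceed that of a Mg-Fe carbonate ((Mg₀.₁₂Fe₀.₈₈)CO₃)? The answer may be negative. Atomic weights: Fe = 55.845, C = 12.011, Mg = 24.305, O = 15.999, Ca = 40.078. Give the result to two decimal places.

2.31 percentage points

C in CaMg(CO₃)₂: molar mass 184.399 g/mol; 2×12.011 = 24.022 g → 13.03 wt%.
C in (Mg₀.₁₂Fe₀.₈₈)CO₃: molar mass 112.068 g/mol; 1×12.011 = 12.011 g → 10.72 wt%.
Difference = 13.03 − 10.72 = 2.31 percentage points.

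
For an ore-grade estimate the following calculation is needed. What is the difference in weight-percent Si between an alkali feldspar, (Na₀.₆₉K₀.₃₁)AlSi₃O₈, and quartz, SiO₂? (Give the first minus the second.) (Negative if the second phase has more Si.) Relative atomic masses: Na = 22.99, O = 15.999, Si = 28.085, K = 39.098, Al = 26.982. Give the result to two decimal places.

-15.21 percentage points

Si in (Na₀.₆₉K₀.₃₁)AlSi₃O₈: molar mass 267.212 g/mol; 3×28.085 = 84.255 g → 31.53 wt%.
Si in SiO₂: molar mass 60.083 g/mol; 1×28.085 = 28.085 g → 46.74 wt%.
Difference = 31.53 − 46.74 = -15.21 percentage points.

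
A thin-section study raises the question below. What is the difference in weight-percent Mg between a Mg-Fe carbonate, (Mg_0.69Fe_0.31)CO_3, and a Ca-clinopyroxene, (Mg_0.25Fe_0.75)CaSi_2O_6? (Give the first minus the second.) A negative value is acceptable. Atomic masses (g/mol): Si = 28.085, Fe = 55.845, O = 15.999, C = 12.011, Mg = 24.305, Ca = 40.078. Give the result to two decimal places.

15.29 percentage points

First mineral: 16.770 g Mg in 94.090 g formula = 17.82 wt% Mg.
Second mineral: 6.076 g Mg in 240.202 g formula = 2.53 wt% Mg.
17.82% − 2.53% gives a difference of 15.29 percentage points.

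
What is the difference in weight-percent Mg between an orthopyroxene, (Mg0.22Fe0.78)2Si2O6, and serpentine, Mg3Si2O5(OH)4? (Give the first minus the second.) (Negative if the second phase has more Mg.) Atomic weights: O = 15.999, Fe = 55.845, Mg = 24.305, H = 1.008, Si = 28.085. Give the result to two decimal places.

First mineral: 10.694 g Mg in 249.976 g formula = 4.28 wt% Mg.
Second mineral: 72.915 g Mg in 277.108 g formula = 26.31 wt% Mg.
4.28% − 26.31% gives a difference of -22.03 percentage points.

-22.03 percentage points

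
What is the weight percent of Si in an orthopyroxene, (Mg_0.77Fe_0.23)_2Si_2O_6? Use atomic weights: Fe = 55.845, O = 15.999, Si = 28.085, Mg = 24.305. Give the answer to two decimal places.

Formula mass = 1.54×24.305 + 0.46×55.845 + 2×28.085 + 6×15.999 = 215.282 g/mol, of which 56.170 g is Si.
So Si makes up 56.170/215.282 = 0.2609 of the mass, i.e. 26.09%.

26.09 mass %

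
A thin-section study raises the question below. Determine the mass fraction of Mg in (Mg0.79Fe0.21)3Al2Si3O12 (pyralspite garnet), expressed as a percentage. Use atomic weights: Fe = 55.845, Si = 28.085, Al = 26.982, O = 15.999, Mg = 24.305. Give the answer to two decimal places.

Molar mass of (Mg0.79Fe0.21)3Al2Si3O12: 2.37*24.305 + 0.63*55.845 + 2*26.982 + 3*28.085 + 12*15.999 = 422.992 g/mol.
Mass of Mg per formula unit: 2.37 × 24.305 = 57.603 g.
Weight fraction Mg = 57.603 / 422.992 = 0.1362.

13.62 weight percent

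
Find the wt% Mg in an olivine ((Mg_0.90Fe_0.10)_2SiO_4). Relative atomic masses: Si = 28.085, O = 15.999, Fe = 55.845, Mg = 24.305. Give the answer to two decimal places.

Molar mass of (Mg_0.90Fe_0.10)_2SiO_4: 1.80×24.305 + 0.20×55.845 + 1×28.085 + 4×15.999 = 146.999 g/mol.
Mass of Mg per formula unit: 1.80 × 24.305 = 43.749 g.
Weight fraction Mg = 43.749 / 146.999 = 0.2976.

29.76 weight percent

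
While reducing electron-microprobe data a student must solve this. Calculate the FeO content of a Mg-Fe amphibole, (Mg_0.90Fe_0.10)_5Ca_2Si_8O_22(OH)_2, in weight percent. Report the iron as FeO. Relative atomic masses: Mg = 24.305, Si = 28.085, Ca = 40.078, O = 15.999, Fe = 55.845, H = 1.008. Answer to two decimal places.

Molar mass of (Mg_0.90Fe_0.10)_5Ca_2Si_8O_22(OH)_2 = 4.50*24.305 + 0.50*55.845 + 2*40.078 + 8*28.085 + 24*15.999 + 2*1.008 = 828.123 g/mol.
Each formula unit contains 0.50 Fe, equivalent to 0.50/1 = 0.5000 mol FeO.
M(FeO) = 1×55.845 + 1×15.999 = 71.844 g/mol.
Mass of FeO per formula unit = 0.5000 × 71.844 = 35.922 g.
FeO wt% = 35.922 / 828.123 × 100 = 4.34%.

4.34 wt%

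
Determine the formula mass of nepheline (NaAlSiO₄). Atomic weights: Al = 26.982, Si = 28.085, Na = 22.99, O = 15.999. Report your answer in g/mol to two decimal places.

Na: 1 × 22.99 = 22.9900
Al: 1 × 26.982 = 26.9820
Si: 1 × 28.085 = 28.0850
O: 4 × 15.999 = 63.9960
Summing the contributions gives the formula mass.

142.05 g/mol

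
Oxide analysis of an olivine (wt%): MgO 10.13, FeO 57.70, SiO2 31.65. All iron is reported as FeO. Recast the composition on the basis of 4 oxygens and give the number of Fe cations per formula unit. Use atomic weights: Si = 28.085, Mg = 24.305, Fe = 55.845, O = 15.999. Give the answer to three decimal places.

MgO (M=40.304): mol = 0.25134; Mg = 0.25134, O = 0.25134.
FeO (M=71.844): mol = 0.80313; Fe = 0.80313, O = 0.80313.
SiO2 (M=60.083): mol = 0.52677; Si = 0.52677, O = 1.05354.
ΣO = 2.10801; factor = 4/ΣO = 1.89752.
Fe apfu = 0.80313 × 1.89752 = 1.524.

1.524 Fe apfu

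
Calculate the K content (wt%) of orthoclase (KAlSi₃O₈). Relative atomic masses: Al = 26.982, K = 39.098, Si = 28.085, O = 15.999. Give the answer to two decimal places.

14.05 wt%

M(KAlSi₃O₈) = 278.327 g/mol.
K contributes 1 × 39.098 = 39.098 g per mole.
39.098/278.327 = 0.1405 → 14.05%.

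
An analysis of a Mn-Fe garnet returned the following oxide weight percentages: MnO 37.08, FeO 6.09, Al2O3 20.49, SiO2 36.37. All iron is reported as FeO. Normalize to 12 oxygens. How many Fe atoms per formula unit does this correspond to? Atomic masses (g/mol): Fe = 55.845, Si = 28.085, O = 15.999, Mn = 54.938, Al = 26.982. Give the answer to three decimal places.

0.420 Fe apfu

MnO (M=70.937): mol = 0.52272; Mn = 0.52272, O = 0.52272.
FeO (M=71.844): mol = 0.08477; Fe = 0.08477, O = 0.08477.
Al2O3 (M=101.961): mol = 0.20096; Al = 0.40192, O = 0.60288.
SiO2 (M=60.083): mol = 0.60533; Si = 0.60533, O = 1.21066.
ΣO = 2.42103; factor = 12/ΣO = 4.95657.
Fe apfu = 0.08477 × 4.95657 = 0.420.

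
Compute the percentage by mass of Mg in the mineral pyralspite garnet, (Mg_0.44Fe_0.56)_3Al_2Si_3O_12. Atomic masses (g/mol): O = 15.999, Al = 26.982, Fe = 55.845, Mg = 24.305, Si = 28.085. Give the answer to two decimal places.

7.03 wt%

Formula mass = 1.32·24.305 + 1.68·55.845 + 2·26.982 + 3·28.085 + 12·15.999 = 456.109 g/mol, of which 32.083 g is Mg.
So Mg makes up 32.083/456.109 = 0.0703 of the mass, i.e. 7.03%.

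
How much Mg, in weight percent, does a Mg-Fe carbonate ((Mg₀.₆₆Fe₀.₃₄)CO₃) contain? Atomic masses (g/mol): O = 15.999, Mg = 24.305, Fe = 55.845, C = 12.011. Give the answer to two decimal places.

16.88 weight percent

Molar mass of (Mg₀.₆₆Fe₀.₃₄)CO₃: 0.66*24.305 + 0.34*55.845 + 1*12.011 + 3*15.999 = 95.037 g/mol.
Mass of Mg per formula unit: 0.66 × 24.305 = 16.041 g.
Weight fraction Mg = 16.041 / 95.037 = 0.1688.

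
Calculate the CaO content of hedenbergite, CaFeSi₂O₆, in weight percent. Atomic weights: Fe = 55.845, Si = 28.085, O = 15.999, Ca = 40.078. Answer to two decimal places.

22.60 wt%

Formula mass = 248.087 g/mol.
1 Ca → 1.0000 mol CaO per formula unit; M(CaO) = 56.077, so CaO mass = 56.077 g.
56.077/248.087 × 100 = 22.60 wt%.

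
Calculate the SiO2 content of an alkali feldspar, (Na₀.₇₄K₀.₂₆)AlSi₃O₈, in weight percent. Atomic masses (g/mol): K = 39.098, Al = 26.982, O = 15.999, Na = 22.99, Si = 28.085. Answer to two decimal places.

M((Na₀.₇₄K₀.₂₆)AlSi₃O₈) = 266.407 g/mol; M(SiO2) = 60.083 g/mol.
Moles SiO2 per formula unit = 3 Si ÷ 1 = 3.0000.
SiO2 fraction = (3.0000 × 60.083) / 266.407 = 180.249/266.407 = 0.6766.

67.66 wt%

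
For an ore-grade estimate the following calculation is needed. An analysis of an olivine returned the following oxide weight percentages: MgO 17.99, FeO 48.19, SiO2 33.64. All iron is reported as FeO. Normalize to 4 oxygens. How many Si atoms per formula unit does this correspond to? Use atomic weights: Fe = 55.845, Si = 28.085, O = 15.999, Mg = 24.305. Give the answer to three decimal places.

MgO: 17.99/40.304 = 0.44636 mol → 0.44636 mol Mg, 0.44636 mol O.
FeO: 48.19/71.844 = 0.67076 mol → 0.67076 mol Fe, 0.67076 mol O.
SiO2: 33.64/60.083 = 0.55989 mol → 0.55989 mol Si, 1.11978 mol O.
Total oxygen = 2.23690 mol. Normalization factor = 4/2.23690 = 1.78819.
Si per 4 O = 0.55989 × 1.78819 = 1.001.

1.001 Si apfu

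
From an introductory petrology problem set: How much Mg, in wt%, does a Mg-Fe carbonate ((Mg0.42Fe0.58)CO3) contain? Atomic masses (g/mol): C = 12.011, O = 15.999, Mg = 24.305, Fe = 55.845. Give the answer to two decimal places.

M((Mg0.42Fe0.58)CO3) = 102.606 g/mol.
Mg contributes 0.42 × 24.305 = 10.208 g per mole.
10.208/102.606 = 0.0995 → 9.95%.

9.95 wt%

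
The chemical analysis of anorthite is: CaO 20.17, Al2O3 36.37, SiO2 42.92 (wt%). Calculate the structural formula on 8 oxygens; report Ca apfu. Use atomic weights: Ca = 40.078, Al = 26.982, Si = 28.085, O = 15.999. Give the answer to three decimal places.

CaO: 20.17/56.077 = 0.35968 mol → 0.35968 mol Ca, 0.35968 mol O.
Al2O3: 36.37/101.961 = 0.35671 mol → 0.71342 mol Al, 1.07013 mol O.
SiO2: 42.92/60.083 = 0.71435 mol → 0.71435 mol Si, 1.42870 mol O.
Total oxygen = 2.85851 mol. Normalization factor = 8/2.85851 = 2.79866.
Ca per 8 O = 0.35968 × 2.79866 = 1.007.

1.007 Ca apfu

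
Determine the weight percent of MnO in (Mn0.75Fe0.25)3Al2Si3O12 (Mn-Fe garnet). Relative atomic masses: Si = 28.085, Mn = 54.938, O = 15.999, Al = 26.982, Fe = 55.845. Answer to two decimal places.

Formula mass = 495.701 g/mol.
2.25 Mn → 2.2500 mol MnO per formula unit; M(MnO) = 70.937, so MnO mass = 159.608 g.
159.608/495.701 × 100 = 32.20 wt%.

32.20 wt%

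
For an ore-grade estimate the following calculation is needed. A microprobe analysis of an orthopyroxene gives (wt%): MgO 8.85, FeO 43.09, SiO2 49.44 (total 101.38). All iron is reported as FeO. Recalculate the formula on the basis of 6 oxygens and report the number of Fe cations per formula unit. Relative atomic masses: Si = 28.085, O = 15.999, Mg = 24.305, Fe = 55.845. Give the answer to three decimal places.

1.460 Fe apfu

MgO (M=40.304): mol = 0.21958; Mg = 0.21958, O = 0.21958.
FeO (M=71.844): mol = 0.59977; Fe = 0.59977, O = 0.59977.
SiO2 (M=60.083): mol = 0.82286; Si = 0.82286, O = 1.64572.
ΣO = 2.46507; factor = 6/ΣO = 2.43401.
Fe apfu = 0.59977 × 2.43401 = 1.460.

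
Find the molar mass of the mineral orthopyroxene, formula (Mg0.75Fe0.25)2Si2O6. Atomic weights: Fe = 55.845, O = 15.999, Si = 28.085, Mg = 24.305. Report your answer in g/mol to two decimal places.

216.54 g/mol

The formula mass is the sum 1.50·24.305 + 0.50·55.845 + 2·28.085 + 6·15.999.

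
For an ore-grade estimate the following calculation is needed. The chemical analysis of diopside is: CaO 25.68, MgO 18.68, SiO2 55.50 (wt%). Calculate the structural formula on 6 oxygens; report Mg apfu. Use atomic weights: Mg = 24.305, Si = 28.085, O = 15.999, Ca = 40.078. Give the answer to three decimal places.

CaO (M=56.077): mol = 0.45794; Ca = 0.45794, O = 0.45794.
MgO (M=40.304): mol = 0.46348; Mg = 0.46348, O = 0.46348.
SiO2 (M=60.083): mol = 0.92372; Si = 0.92372, O = 1.84744.
ΣO = 2.76886; factor = 6/ΣO = 2.16696.
Mg apfu = 0.46348 × 2.16696 = 1.004.

1.004 Mg apfu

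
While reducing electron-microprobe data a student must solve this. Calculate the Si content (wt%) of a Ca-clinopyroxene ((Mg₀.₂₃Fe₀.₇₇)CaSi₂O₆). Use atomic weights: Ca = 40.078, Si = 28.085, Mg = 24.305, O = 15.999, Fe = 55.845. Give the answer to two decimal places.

Molar mass of (Mg₀.₂₃Fe₀.₇₇)CaSi₂O₆: 0.23×24.305 + 0.77×55.845 + 1×40.078 + 2×28.085 + 6×15.999 = 240.833 g/mol.
Mass of Si per formula unit: 2 × 28.085 = 56.170 g.
Weight fraction Si = 56.170 / 240.833 = 0.2332.

23.32 wt%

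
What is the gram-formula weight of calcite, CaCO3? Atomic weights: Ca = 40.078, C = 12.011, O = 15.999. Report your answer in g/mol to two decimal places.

M = 1·40.078 + 1·12.011 + 3·15.999

100.09 g/mol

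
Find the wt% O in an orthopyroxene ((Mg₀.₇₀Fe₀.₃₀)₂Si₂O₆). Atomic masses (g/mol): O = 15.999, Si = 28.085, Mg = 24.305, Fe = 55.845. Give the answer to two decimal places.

43.69 weight percent

Molar mass of (Mg₀.₇₀Fe₀.₃₀)₂Si₂O₆: 1.40×24.305 + 0.60×55.845 + 2×28.085 + 6×15.999 = 219.698 g/mol.
Mass of O per formula unit: 6 × 15.999 = 95.994 g.
Weight fraction O = 95.994 / 219.698 = 0.4369.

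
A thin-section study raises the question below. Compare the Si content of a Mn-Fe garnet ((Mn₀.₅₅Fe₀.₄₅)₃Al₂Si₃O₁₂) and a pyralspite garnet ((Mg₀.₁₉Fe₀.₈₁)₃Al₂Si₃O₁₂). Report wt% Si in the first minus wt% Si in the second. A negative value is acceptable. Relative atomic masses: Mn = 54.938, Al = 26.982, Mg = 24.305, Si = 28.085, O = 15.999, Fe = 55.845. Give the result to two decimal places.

-0.58 percentage points

M((Mn₀.₅₅Fe₀.₄₅)₃Al₂Si₃O₁₂) = 496.245 g/mol, so wt% Si = 84.255/496.245 × 100 = 16.98%.
M((Mg₀.₁₉Fe₀.₈₁)₃Al₂Si₃O₁₂) = 479.764 g/mol, so wt% Si = 84.255/479.764 × 100 = 17.56%.
16.98 − 17.56 = -0.58 pp.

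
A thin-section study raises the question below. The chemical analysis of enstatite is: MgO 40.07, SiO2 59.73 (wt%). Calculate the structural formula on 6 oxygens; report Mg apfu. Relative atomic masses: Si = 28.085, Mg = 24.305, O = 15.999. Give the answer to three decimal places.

2.000 Mg apfu

MgO: 40.07/40.304 = 0.99419 mol → 0.99419 mol Mg, 0.99419 mol O.
SiO2: 59.73/60.083 = 0.99412 mol → 0.99412 mol Si, 1.98824 mol O.
Total oxygen = 2.98243 mol. Normalization factor = 6/2.98243 = 2.01178.
Mg per 6 O = 0.99419 × 2.01178 = 2.000.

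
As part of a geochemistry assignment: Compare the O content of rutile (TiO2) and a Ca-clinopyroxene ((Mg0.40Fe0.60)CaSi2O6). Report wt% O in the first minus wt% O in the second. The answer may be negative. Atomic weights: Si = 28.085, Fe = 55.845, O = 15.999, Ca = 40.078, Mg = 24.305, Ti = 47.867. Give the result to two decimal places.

First mineral: 31.998 g O in 79.865 g formula = 40.07 wt% O.
Second mineral: 95.994 g O in 235.471 g formula = 40.77 wt% O.
40.07% − 40.77% gives a difference of -0.70 percentage points.

-0.70 percentage points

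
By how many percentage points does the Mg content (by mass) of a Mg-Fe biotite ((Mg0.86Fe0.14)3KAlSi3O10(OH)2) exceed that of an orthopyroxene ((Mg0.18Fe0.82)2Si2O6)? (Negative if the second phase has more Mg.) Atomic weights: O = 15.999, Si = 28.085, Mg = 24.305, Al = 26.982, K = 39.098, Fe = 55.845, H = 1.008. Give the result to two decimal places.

11.10 percentage points

First mineral: 62.707 g Mg in 430.501 g formula = 14.57 wt% Mg.
Second mineral: 8.750 g Mg in 252.500 g formula = 3.47 wt% Mg.
14.57% − 3.47% gives a difference of 11.10 percentage points.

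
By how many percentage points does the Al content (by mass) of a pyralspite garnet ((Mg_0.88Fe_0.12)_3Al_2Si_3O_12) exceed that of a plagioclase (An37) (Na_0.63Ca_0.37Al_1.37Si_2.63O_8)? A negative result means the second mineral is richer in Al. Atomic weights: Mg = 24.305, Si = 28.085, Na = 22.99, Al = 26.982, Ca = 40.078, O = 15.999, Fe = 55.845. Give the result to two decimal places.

Al in (Mg_0.88Fe_0.12)_3Al_2Si_3O_12: molar mass 414.476 g/mol; 2×26.982 = 53.964 g → 13.02 wt%.
Al in Na_0.63Ca_0.37Al_1.37Si_2.63O_8: molar mass 268.133 g/mol; 1.37×26.982 = 36.965 g → 13.79 wt%.
Difference = 13.02 − 13.79 = -0.77 percentage points.

-0.77 percentage points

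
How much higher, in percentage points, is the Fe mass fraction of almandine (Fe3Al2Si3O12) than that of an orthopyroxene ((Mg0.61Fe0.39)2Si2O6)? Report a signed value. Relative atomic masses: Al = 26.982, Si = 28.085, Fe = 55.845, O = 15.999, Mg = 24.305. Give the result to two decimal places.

14.33 percentage points

Fe in Fe3Al2Si3O12: molar mass 497.742 g/mol; 3×55.845 = 167.535 g → 33.66 wt%.
Fe in (Mg0.61Fe0.39)2Si2O6: molar mass 225.375 g/mol; 0.78×55.845 = 43.559 g → 19.33 wt%.
Difference = 33.66 − 19.33 = 14.33 percentage points.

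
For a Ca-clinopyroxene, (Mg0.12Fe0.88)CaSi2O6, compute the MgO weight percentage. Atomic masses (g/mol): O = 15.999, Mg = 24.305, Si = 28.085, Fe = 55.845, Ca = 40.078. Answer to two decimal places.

1.98 wt%

Molar mass of (Mg0.12Fe0.88)CaSi2O6 = 0.12×24.305 + 0.88×55.845 + 1×40.078 + 2×28.085 + 6×15.999 = 244.302 g/mol.
Each formula unit contains 0.12 Mg, equivalent to 0.12/1 = 0.1200 mol MgO.
M(MgO) = 1×24.305 + 1×15.999 = 40.304 g/mol.
Mass of MgO per formula unit = 0.1200 × 40.304 = 4.836 g.
MgO wt% = 4.836 / 244.302 × 100 = 1.98%.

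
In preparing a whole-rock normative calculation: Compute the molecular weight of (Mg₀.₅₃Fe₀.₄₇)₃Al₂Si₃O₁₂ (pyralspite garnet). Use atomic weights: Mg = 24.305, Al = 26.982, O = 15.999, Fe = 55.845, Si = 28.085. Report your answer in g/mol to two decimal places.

M = 1.59(24.305) + 1.41(55.845) + 2(26.982) + 3(28.085) + 12(15.999)

447.59 g/mol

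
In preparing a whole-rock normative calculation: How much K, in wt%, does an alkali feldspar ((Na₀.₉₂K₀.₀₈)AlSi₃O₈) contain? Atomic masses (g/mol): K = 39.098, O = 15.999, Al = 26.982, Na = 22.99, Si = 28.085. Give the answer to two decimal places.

M((Na₀.₉₂K₀.₀₈)AlSi₃O₈) = 263.508 g/mol.
K contributes 0.08 × 39.098 = 3.128 g per mole.
3.128/263.508 = 0.0119 → 1.19%.

1.19 wt%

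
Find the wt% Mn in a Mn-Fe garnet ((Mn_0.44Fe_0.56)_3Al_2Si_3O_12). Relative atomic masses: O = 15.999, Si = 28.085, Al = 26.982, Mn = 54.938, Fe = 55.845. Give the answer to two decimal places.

M((Mn_0.44Fe_0.56)_3Al_2Si_3O_12) = 496.545 g/mol.
Mn contributes 1.32 × 54.938 = 72.518 g per mole.
72.518/496.545 = 0.1460 → 14.60%.

14.60 mass %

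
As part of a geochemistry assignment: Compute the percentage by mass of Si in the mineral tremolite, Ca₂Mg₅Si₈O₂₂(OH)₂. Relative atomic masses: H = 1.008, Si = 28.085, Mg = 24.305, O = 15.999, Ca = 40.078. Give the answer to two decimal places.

27.66 wt%

Formula mass = 2*40.078 + 5*24.305 + 8*28.085 + 24*15.999 + 2*1.008 = 812.353 g/mol, of which 224.680 g is Si.
So Si makes up 224.680/812.353 = 0.2766 of the mass, i.e. 27.66%.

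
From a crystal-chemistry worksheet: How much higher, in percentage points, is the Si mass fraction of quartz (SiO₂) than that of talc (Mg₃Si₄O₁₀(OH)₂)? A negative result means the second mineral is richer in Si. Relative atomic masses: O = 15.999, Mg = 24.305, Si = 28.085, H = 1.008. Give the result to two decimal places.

17.12 percentage points

First mineral: 28.085 g Si in 60.083 g formula = 46.74 wt% Si.
Second mineral: 112.340 g Si in 379.259 g formula = 29.62 wt% Si.
46.74% − 29.62% gives a difference of 17.12 percentage points.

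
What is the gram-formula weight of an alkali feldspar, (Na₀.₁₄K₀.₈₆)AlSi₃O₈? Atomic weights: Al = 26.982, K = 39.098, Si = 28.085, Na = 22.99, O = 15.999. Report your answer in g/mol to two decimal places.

276.07 g/mol

M = 0.14(22.99) + 0.86(39.098) + 1(26.982) + 3(28.085) + 8(15.999)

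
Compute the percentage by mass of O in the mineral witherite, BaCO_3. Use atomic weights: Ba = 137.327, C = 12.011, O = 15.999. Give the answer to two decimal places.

M(BaCO_3) = 197.335 g/mol.
O contributes 3 × 15.999 = 47.997 g per mole.
47.997/197.335 = 0.2432 → 24.32%.

24.32 wt%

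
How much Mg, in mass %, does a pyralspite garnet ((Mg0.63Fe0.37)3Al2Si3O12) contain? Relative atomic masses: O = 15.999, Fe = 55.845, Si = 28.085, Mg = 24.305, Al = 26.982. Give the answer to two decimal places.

10.48 mass %

M((Mg0.63Fe0.37)3Al2Si3O12) = 438.131 g/mol.
Mg contributes 1.89 × 24.305 = 45.936 g per mole.
45.936/438.131 = 0.1048 → 10.48%.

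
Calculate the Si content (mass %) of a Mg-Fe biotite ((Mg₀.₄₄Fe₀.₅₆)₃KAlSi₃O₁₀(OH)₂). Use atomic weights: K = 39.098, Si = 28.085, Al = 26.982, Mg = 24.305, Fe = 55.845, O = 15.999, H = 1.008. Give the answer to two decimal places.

Formula mass = 1.32·24.305 + 1.68·55.845 + 1·39.098 + 1·26.982 + 3·28.085 + 12·15.999 + 2·1.008 = 470.241 g/mol, of which 84.255 g is Si.
So Si makes up 84.255/470.241 = 0.1792 of the mass, i.e. 17.92%.

17.92 mass %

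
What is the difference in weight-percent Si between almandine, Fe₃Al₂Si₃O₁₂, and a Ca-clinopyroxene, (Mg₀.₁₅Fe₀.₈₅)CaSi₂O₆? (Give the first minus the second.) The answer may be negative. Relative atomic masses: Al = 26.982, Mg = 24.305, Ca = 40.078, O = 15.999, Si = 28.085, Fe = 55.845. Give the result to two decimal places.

First mineral: 84.255 g Si in 497.742 g formula = 16.93 wt% Si.
Second mineral: 56.170 g Si in 243.356 g formula = 23.08 wt% Si.
16.93% − 23.08% gives a difference of -6.15 percentage points.

-6.15 percentage points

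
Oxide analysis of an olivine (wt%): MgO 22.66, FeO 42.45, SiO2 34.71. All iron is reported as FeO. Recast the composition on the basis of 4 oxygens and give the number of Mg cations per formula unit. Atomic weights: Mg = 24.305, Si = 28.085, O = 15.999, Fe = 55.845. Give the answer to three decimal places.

MgO: 22.66/40.304 = 0.56223 mol → 0.56223 mol Mg, 0.56223 mol O.
FeO: 42.45/71.844 = 0.59086 mol → 0.59086 mol Fe, 0.59086 mol O.
SiO2: 34.71/60.083 = 0.57770 mol → 0.57770 mol Si, 1.15540 mol O.
Total oxygen = 2.30849 mol. Normalization factor = 4/2.30849 = 1.73273.
Mg per 4 O = 0.56223 × 1.73273 = 0.974.

0.974 Mg apfu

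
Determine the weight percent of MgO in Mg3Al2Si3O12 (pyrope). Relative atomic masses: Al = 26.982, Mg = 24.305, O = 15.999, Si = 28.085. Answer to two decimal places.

29.99 wt%

M(Mg3Al2Si3O12) = 403.122 g/mol; M(MgO) = 40.304 g/mol.
Moles MgO per formula unit = 3 Mg ÷ 1 = 3.0000.
MgO fraction = (3.0000 × 40.304) / 403.122 = 120.912/403.122 = 0.2999.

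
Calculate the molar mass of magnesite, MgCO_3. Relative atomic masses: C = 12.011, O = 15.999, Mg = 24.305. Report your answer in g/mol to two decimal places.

M = 1(24.305) + 1(12.011) + 3(15.999)

84.31 g/mol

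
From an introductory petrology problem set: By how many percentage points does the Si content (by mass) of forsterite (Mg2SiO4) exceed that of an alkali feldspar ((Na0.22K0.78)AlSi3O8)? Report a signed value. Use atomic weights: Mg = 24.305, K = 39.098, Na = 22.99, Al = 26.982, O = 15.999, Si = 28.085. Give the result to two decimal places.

-10.70 percentage points

Si in Mg2SiO4: molar mass 140.691 g/mol; 1×28.085 = 28.085 g → 19.96 wt%.
Si in (Na0.22K0.78)AlSi3O8: molar mass 274.783 g/mol; 3×28.085 = 84.255 g → 30.66 wt%.
Difference = 19.96 − 30.66 = -10.70 percentage points.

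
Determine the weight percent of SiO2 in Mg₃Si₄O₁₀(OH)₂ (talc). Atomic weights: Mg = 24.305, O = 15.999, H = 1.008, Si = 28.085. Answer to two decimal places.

63.37 wt%

M(Mg₃Si₄O₁₀(OH)₂) = 379.259 g/mol; M(SiO2) = 60.083 g/mol.
Moles SiO2 per formula unit = 4 Si ÷ 1 = 4.0000.
SiO2 fraction = (4.0000 × 60.083) / 379.259 = 240.332/379.259 = 0.6337.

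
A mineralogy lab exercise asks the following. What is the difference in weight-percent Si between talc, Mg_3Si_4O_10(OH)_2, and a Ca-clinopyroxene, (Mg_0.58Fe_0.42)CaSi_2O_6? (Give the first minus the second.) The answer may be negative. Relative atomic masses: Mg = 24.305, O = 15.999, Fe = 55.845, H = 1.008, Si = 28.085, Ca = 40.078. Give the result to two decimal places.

5.18 percentage points

First mineral: 112.340 g Si in 379.259 g formula = 29.62 wt% Si.
Second mineral: 56.170 g Si in 229.794 g formula = 24.44 wt% Si.
29.62% − 24.44% gives a difference of 5.18 percentage points.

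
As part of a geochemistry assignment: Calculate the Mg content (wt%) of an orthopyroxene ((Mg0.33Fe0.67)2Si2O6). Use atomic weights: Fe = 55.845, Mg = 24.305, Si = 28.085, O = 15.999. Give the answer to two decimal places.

6.60 wt%

Molar mass of (Mg0.33Fe0.67)2Si2O6: 0.66*24.305 + 1.34*55.845 + 2*28.085 + 6*15.999 = 243.038 g/mol.
Mass of Mg per formula unit: 0.66 × 24.305 = 16.041 g.
Weight fraction Mg = 16.041 / 243.038 = 0.0660.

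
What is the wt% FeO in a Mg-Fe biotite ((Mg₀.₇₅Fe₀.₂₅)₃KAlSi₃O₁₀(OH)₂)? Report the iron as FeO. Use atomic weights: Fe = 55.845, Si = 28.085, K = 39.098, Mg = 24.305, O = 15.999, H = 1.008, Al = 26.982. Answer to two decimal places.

Molar mass of (Mg₀.₇₅Fe₀.₂₅)₃KAlSi₃O₁₀(OH)₂ = 2.25*24.305 + 0.75*55.845 + 1*39.098 + 1*26.982 + 3*28.085 + 12*15.999 + 2*1.008 = 440.909 g/mol.
Each formula unit contains 0.75 Fe, equivalent to 0.75/1 = 0.7500 mol FeO.
M(FeO) = 1×55.845 + 1×15.999 = 71.844 g/mol.
Mass of FeO per formula unit = 0.7500 × 71.844 = 53.883 g.
FeO wt% = 53.883 / 440.909 × 100 = 12.22%.

12.22 wt%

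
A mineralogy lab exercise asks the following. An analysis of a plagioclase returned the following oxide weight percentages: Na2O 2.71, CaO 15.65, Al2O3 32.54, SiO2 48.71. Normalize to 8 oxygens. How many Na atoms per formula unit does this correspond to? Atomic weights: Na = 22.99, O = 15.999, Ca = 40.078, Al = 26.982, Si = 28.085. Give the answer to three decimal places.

0.241 Na apfu

Na2O (M=61.979): mol = 0.04372; Na = 0.08744, O = 0.04372.
CaO (M=56.077): mol = 0.27908; Ca = 0.27908, O = 0.27908.
Al2O3 (M=101.961): mol = 0.31914; Al = 0.63828, O = 0.95742.
SiO2 (M=60.083): mol = 0.81071; Si = 0.81071, O = 1.62142.
ΣO = 2.90164; factor = 8/ΣO = 2.75706.
Na apfu = 0.08744 × 2.75706 = 0.241.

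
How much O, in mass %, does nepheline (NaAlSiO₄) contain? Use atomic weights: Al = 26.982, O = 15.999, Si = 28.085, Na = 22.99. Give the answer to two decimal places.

Formula mass = 1×22.99 + 1×26.982 + 1×28.085 + 4×15.999 = 142.053 g/mol, of which 63.996 g is O.
So O makes up 63.996/142.053 = 0.4505 of the mass, i.e. 45.05%.

45.05 mass %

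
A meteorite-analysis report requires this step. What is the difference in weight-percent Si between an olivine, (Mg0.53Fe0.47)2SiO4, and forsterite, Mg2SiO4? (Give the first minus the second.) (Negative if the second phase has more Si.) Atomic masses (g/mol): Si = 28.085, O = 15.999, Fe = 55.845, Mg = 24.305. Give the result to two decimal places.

Si in (Mg0.53Fe0.47)2SiO4: molar mass 170.339 g/mol; 1×28.085 = 28.085 g → 16.49 wt%.
Si in Mg2SiO4: molar mass 140.691 g/mol; 1×28.085 = 28.085 g → 19.96 wt%.
Difference = 16.49 − 19.96 = -3.47 percentage points.

-3.47 percentage points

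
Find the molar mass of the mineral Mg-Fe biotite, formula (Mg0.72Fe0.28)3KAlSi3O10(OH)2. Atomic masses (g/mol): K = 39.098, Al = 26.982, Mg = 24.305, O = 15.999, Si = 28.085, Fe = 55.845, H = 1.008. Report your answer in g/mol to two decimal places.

443.75 g/mol

Mg: 2.16 × 24.305 = 52.4988
Fe: 0.84 × 55.845 = 46.9098
K: 1 × 39.098 = 39.0980
Al: 1 × 26.982 = 26.9820
Si: 3 × 28.085 = 84.2550
O: 12 × 15.999 = 191.9880
H: 2 × 1.008 = 2.0160
Summing the contributions gives the formula mass.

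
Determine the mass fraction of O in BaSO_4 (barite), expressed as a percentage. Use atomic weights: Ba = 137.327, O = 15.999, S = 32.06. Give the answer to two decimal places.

Molar mass of BaSO_4: 1·137.327 + 1·32.06 + 4·15.999 = 233.383 g/mol.
Mass of O per formula unit: 4 × 15.999 = 63.996 g.
Weight fraction O = 63.996 / 233.383 = 0.2742.

27.42 wt%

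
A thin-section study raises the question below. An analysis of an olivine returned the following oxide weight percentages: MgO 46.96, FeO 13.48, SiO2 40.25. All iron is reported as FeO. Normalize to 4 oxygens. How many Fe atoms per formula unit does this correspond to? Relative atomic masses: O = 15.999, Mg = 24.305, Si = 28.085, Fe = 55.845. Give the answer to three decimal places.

46.96 wt% MgO ÷ 40.304 g/mol = 1.16514 mol, giving 1.16514 Mg and 1.16514 O.
13.48 wt% FeO ÷ 71.844 g/mol = 0.18763 mol, giving 0.18763 Fe and 0.18763 O.
40.25 wt% SiO2 ÷ 60.083 g/mol = 0.66991 mol, giving 0.66991 Si and 1.33982 O.
Oxygen sums to 2.69259; scaling by 4/2.69259 = 1.48556 puts the formula on 4 O.
Fe: 0.18763 × 1.48556 = 0.279 atoms per formula unit.

0.279 Fe apfu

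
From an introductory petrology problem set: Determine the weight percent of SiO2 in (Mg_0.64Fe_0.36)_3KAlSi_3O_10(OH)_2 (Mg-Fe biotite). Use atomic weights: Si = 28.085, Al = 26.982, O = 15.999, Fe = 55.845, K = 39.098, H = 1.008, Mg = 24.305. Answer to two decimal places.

Formula mass = 451.317 g/mol.
3 Si → 3.0000 mol SiO2 per formula unit; M(SiO2) = 60.083, so SiO2 mass = 180.249 g.
180.249/451.317 × 100 = 39.94 wt%.

39.94 wt%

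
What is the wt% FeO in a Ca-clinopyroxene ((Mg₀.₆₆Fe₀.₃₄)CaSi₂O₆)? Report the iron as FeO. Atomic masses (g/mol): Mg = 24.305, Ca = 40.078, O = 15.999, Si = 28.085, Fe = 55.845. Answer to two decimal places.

10.75 wt%

M((Mg₀.₆₆Fe₀.₃₄)CaSi₂O₆) = 227.271 g/mol; M(FeO) = 71.844 g/mol.
Moles FeO per formula unit = 0.34 Fe ÷ 1 = 0.3400.
FeO fraction = (0.3400 × 71.844) / 227.271 = 24.427/227.271 = 0.1075.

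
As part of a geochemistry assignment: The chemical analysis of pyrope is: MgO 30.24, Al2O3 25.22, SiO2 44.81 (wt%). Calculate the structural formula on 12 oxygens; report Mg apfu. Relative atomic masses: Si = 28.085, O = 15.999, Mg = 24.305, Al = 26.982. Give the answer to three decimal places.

30.24 wt% MgO ÷ 40.304 g/mol = 0.75030 mol, giving 0.75030 Mg and 0.75030 O.
25.22 wt% Al2O3 ÷ 101.961 g/mol = 0.24735 mol, giving 0.49470 Al and 0.74205 O.
44.81 wt% SiO2 ÷ 60.083 g/mol = 0.74580 mol, giving 0.74580 Si and 1.49160 O.
Oxygen sums to 2.98395; scaling by 12/2.98395 = 4.02152 puts the formula on 12 O.
Mg: 0.75030 × 4.02152 = 3.017 atoms per formula unit.

3.017 Mg apfu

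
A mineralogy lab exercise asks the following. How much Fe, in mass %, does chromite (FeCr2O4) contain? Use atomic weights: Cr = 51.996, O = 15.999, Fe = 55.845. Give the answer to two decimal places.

24.95 mass %

Molar mass of FeCr2O4: 1×55.845 + 2×51.996 + 4×15.999 = 223.833 g/mol.
Mass of Fe per formula unit: 1 × 55.845 = 55.845 g.
Weight fraction Fe = 55.845 / 223.833 = 0.2495.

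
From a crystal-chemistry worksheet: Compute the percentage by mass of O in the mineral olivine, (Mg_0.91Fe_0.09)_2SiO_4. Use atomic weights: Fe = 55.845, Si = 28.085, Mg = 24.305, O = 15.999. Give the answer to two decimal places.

M((Mg_0.91Fe_0.09)_2SiO_4) = 146.368 g/mol.
O contributes 4 × 15.999 = 63.996 g per mole.
63.996/146.368 = 0.4372 → 43.72%.

43.72 weight percent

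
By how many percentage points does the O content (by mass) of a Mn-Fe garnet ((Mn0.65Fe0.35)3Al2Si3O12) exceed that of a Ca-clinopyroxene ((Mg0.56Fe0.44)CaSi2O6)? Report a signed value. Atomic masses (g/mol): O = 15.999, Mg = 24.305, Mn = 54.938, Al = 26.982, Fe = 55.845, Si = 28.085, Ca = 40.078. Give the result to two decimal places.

First mineral: 191.988 g O in 495.973 g formula = 38.71 wt% O.
Second mineral: 95.994 g O in 230.425 g formula = 41.66 wt% O.
38.71% − 41.66% gives a difference of -2.95 percentage points.

-2.95 percentage points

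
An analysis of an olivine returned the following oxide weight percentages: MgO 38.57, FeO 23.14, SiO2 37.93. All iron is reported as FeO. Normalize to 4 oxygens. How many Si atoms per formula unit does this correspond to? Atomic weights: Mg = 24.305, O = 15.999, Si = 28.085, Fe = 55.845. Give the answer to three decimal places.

0.994 Si apfu

MgO: 38.57/40.304 = 0.95698 mol → 0.95698 mol Mg, 0.95698 mol O.
FeO: 23.14/71.844 = 0.32209 mol → 0.32209 mol Fe, 0.32209 mol O.
SiO2: 37.93/60.083 = 0.63129 mol → 0.63129 mol Si, 1.26258 mol O.
Total oxygen = 2.54165 mol. Normalization factor = 4/2.54165 = 1.57378.
Si per 4 O = 0.63129 × 1.57378 = 0.994.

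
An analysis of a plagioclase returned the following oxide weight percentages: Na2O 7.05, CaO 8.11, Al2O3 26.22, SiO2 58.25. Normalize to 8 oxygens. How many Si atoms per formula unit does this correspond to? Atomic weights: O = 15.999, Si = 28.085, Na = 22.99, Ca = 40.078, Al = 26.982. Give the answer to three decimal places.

2.612 Si apfu

Na2O (M=61.979): mol = 0.11375; Na = 0.22750, O = 0.11375.
CaO (M=56.077): mol = 0.14462; Ca = 0.14462, O = 0.14462.
Al2O3 (M=101.961): mol = 0.25716; Al = 0.51432, O = 0.77148.
SiO2 (M=60.083): mol = 0.96949; Si = 0.96949, O = 1.93898.
ΣO = 2.96883; factor = 8/ΣO = 2.69466.
Si apfu = 0.96949 × 2.69466 = 2.612.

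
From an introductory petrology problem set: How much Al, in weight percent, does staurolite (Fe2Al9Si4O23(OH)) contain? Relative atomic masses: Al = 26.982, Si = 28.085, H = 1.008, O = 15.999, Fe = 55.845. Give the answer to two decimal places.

28.51 weight percent

Molar mass of Fe2Al9Si4O23(OH): 2·55.845 + 9·26.982 + 4·28.085 + 24·15.999 + 1·1.008 = 851.852 g/mol.
Mass of Al per formula unit: 9 × 26.982 = 242.838 g.
Weight fraction Al = 242.838 / 851.852 = 0.2851.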